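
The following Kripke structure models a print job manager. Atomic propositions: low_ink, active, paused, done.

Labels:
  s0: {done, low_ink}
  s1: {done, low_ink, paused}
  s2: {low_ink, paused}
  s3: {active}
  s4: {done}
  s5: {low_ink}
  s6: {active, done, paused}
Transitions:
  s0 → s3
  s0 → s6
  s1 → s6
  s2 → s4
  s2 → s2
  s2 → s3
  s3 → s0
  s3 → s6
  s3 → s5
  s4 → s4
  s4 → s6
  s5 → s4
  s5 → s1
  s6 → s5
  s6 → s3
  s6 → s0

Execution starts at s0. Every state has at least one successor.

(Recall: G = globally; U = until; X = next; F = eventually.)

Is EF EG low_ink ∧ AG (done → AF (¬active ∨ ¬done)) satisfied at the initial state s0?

No

States satisfying EG low_ink: {s2}.
States satisfying EF EG low_ink: {s2}.
States satisfying done → AF (¬active ∨ ¬done): {s0, s1, s2, s3, s4, s5, s6}.
States satisfying AG (done → AF (¬active ∨ ¬done)): {s0, s1, s2, s3, s4, s5, s6}.
States satisfying EF EG low_ink ∧ AG (done → AF (¬active ∨ ¬done)): {s2}.
s0 ∉ Sat(EF EG low_ink ∧ AG (done → AF (¬active ∨ ¬done))).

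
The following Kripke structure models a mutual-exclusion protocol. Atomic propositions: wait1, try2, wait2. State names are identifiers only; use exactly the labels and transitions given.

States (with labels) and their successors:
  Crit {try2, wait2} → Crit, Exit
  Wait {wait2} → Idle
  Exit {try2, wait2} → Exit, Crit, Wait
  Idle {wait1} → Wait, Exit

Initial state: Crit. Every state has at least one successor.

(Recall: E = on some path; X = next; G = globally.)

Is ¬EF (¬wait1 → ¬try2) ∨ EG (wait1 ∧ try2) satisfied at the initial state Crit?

Does not hold

States satisfying ¬wait1 → ¬try2: {Wait, Idle}.
States satisfying EF (¬wait1 → ¬try2): {Crit, Wait, Exit, Idle}.
States satisfying ¬EF (¬wait1 → ¬try2): ∅.
States satisfying wait1 ∧ try2: ∅.
States satisfying EG (wait1 ∧ try2): ∅.
States satisfying ¬EF (¬wait1 → ¬try2) ∨ EG (wait1 ∧ try2): ∅.
Crit ∉ Sat(¬EF (¬wait1 → ¬try2) ∨ EG (wait1 ∧ try2)).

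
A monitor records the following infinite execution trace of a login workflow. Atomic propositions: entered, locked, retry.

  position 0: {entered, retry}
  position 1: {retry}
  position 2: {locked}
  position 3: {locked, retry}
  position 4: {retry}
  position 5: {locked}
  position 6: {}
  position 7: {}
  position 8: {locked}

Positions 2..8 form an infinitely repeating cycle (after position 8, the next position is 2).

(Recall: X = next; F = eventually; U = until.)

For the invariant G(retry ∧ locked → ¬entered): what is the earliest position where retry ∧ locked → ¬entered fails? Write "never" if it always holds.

never

retry ∧ locked → ¬entered holds at every position 0..8, and those are all the positions the trace ever visits, so the invariant G(retry ∧ locked → ¬entered) is never violated.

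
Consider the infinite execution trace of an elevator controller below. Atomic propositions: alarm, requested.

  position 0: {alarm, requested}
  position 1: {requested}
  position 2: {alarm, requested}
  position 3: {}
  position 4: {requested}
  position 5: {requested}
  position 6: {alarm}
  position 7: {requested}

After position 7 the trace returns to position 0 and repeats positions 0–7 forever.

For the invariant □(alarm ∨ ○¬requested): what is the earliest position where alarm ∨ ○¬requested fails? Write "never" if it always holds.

Check alarm ∨ ○¬requested at each position in order: 0 ✓.
At position 1 the labels are {requested} and the next position 2 has {alarm, requested}, so alarm ∨ ○¬requested is false there. This is the first violation.

1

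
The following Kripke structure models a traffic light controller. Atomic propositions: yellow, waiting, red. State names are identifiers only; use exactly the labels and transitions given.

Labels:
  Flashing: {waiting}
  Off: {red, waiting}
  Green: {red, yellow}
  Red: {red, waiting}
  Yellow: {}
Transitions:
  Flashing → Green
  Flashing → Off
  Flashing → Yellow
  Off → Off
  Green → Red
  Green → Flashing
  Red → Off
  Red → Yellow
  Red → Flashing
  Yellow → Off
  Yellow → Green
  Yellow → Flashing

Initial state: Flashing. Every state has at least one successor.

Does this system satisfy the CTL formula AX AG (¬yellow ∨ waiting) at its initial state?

States satisfying AG (¬yellow ∨ waiting): {Off}.
States satisfying AX AG (¬yellow ∨ waiting): {Off}.
Flashing ∉ Sat(AX AG (¬yellow ∨ waiting)).

No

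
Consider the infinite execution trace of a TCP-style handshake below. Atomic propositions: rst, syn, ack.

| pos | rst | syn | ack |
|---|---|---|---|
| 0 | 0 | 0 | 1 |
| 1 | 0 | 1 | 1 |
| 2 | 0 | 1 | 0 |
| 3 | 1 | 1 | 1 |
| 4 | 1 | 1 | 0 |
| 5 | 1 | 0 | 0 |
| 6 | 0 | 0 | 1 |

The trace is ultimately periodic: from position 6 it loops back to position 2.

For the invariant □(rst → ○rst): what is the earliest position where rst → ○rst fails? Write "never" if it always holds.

5

Check rst → ○rst at each position in order: 0 ✓, 1 ✓, 2 ✓, 3 ✓, 4 ✓.
At position 5 the labels are {rst} and the next position 6 has {ack}, so rst → ○rst is false there. This is the first violation.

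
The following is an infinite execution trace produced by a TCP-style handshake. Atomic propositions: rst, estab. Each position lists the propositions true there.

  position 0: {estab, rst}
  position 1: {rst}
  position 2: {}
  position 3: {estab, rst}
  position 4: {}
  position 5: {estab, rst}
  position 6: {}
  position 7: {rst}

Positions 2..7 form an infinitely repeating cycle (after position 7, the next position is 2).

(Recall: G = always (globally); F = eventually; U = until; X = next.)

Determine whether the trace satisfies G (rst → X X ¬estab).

rst → X X ¬estab must hold at every position from 0 onward. It fails at position 1, so G (rst → X X ¬estab) is false.
Positions where rst holds: 0, 1, 3, 5, 7.
Check X X ¬estab at each: 0→ok, 1→fails, 3→fails, 5→ok, 7→fails.

Violated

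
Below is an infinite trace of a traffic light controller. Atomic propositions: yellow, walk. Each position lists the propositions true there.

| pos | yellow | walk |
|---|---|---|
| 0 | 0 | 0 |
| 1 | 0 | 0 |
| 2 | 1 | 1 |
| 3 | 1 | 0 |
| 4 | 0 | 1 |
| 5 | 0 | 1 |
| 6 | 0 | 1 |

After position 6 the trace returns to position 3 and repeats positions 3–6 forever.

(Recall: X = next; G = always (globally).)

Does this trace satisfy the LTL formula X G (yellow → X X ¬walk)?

No

The position after 0 is 1; G (yellow → X X ¬walk) is false there.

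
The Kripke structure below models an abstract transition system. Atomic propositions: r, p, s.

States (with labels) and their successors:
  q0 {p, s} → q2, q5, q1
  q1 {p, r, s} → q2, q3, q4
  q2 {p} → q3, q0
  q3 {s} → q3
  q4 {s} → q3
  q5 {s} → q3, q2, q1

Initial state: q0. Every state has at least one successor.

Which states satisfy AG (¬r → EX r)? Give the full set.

States satisfying ¬r → EX r: {q0, q1, q5}.
States satisfying AG (¬r → EX r): ∅.

none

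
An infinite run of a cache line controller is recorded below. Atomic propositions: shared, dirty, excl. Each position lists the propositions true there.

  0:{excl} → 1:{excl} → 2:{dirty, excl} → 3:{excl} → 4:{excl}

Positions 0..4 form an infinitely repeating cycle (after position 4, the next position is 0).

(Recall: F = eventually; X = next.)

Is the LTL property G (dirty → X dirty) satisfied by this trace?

dirty → X dirty must hold at every position from 0 onward. It fails at position 2, so G (dirty → X dirty) is false.
Positions where dirty holds: 2.
Check X dirty at each: 2→fails.

Violated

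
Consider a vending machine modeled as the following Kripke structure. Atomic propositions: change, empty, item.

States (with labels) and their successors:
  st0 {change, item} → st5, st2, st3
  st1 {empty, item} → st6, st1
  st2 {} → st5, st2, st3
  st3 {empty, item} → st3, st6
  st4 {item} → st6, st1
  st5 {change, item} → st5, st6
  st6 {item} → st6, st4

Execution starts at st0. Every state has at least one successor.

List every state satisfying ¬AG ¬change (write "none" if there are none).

States satisfying ¬change: {st1, st2, st3, st4, st6}.
States satisfying AG ¬change: {st1, st3, st4, st6}.
States satisfying ¬AG ¬change: {st0, st2, st5}.

{st0, st2, st5}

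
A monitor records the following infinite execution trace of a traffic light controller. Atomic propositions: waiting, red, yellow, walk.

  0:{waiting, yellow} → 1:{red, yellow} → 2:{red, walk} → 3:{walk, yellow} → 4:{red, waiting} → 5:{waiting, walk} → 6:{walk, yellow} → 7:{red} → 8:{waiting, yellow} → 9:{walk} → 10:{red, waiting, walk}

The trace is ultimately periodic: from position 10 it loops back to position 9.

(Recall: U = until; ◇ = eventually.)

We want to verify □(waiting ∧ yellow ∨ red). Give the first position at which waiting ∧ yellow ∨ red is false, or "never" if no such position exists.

3

Check waiting ∧ yellow ∨ red at each position in order: 0 ✓, 1 ✓, 2 ✓.
At position 3 the labels are {walk, yellow}, so waiting ∧ yellow ∨ red is false there. This is the first violation.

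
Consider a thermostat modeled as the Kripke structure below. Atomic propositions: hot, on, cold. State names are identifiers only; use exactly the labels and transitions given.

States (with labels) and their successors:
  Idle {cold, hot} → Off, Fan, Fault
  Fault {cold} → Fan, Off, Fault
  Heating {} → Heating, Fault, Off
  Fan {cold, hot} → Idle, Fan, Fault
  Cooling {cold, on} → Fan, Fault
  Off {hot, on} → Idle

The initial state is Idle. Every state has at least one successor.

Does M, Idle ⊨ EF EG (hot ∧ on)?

Violated

States satisfying EG (hot ∧ on): ∅.
States satisfying EF EG (hot ∧ on): ∅.
No suitable path/successor from Idle witnesses the formula.
Idle ∉ Sat(EF EG (hot ∧ on)).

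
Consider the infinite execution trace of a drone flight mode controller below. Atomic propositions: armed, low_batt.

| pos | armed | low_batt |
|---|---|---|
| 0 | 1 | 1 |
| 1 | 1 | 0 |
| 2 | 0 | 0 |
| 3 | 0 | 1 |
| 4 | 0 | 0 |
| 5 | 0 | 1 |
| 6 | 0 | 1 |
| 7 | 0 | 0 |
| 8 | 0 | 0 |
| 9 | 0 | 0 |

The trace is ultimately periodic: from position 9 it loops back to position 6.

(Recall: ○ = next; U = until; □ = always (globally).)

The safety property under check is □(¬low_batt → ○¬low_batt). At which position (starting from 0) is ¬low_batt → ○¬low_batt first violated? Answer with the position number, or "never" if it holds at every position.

Check ¬low_batt → ○¬low_batt at each position in order: 0 ✓, 1 ✓.
At position 2 the labels are {} and the next position 3 has {low_batt}, so ¬low_batt → ○¬low_batt is false there. This is the first violation.

2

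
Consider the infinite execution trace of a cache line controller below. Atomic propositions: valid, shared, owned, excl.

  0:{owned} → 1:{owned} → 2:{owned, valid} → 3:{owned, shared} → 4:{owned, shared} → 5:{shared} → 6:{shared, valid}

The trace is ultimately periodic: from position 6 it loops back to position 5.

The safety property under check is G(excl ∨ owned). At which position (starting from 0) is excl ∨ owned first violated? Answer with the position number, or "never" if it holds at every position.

Check excl ∨ owned at each position in order: 0 ✓, 1 ✓, 2 ✓, 3 ✓, 4 ✓.
At position 5 the labels are {shared}, so excl ∨ owned is false there. This is the first violation.

5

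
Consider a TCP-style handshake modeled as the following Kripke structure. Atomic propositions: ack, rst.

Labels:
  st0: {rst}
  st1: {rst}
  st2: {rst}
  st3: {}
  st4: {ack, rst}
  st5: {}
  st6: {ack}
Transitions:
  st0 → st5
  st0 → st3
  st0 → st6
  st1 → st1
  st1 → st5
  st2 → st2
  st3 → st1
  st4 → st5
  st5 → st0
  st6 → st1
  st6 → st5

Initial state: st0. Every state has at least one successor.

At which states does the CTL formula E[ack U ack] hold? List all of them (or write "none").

{st4, st6}

States satisfying ack: {st4, st6}.
States satisfying E[ack U ack]: {st4, st6}.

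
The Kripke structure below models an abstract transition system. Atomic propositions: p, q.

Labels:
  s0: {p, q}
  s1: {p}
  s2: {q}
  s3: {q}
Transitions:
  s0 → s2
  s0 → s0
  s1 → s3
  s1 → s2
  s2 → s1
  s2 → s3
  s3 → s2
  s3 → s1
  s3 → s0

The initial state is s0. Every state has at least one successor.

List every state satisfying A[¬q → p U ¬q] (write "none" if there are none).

States satisfying ¬q → p: {s0, s1, s2, s3}.
States satisfying ¬q: {s1}.
States satisfying A[¬q → p U ¬q]: {s1}.

{s1}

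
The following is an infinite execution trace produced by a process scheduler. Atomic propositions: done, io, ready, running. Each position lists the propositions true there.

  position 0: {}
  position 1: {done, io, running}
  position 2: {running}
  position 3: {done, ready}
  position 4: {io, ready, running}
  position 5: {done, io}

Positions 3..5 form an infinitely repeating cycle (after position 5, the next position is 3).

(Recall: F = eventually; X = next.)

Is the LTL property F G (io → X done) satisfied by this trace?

G (io → X done) holds at position 2, which is reachable from 0, so F G (io → X done) holds.

Satisfied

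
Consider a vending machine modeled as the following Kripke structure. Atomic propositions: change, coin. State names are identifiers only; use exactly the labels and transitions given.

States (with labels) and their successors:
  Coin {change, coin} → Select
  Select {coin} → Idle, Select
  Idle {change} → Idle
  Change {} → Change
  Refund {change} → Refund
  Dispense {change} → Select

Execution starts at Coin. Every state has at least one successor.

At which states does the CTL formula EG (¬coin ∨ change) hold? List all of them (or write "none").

{Idle, Change, Refund}

States satisfying ¬coin ∨ change: {Coin, Idle, Change, Refund, Dispense}.
States satisfying EG (¬coin ∨ change): {Idle, Change, Refund}.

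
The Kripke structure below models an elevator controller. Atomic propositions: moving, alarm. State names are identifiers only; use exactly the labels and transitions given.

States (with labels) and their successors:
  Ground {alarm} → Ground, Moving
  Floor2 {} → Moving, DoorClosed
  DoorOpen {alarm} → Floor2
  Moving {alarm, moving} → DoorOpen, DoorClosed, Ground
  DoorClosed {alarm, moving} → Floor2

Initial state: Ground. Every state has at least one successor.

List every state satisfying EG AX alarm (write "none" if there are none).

States satisfying AX alarm: {Ground, Floor2, Moving}.
States satisfying EG AX alarm: {Ground, Floor2, Moving}.

{Ground, Floor2, Moving}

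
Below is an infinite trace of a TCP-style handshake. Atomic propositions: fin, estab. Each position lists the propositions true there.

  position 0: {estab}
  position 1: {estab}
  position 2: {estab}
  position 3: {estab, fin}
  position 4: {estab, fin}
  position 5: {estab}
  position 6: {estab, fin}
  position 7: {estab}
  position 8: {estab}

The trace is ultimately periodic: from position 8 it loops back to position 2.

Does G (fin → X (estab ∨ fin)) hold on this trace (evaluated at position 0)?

fin → X (estab ∨ fin) holds at every position 0..8, and those are all positions ever visited, so G (fin → X (estab ∨ fin)) holds.
Positions where fin holds: 3, 4, 6.
Check X (estab ∨ fin) at each: 3→ok, 4→ok, 6→ok.

Satisfied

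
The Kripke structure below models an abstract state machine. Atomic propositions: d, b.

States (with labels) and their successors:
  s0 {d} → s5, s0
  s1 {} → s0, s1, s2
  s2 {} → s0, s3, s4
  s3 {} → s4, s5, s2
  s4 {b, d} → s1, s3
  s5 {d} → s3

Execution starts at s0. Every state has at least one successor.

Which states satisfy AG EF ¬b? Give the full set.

{s0, s1, s2, s3, s4, s5}

States satisfying EF ¬b: {s0, s1, s2, s3, s4, s5}.
States satisfying AG EF ¬b: {s0, s1, s2, s3, s4, s5}.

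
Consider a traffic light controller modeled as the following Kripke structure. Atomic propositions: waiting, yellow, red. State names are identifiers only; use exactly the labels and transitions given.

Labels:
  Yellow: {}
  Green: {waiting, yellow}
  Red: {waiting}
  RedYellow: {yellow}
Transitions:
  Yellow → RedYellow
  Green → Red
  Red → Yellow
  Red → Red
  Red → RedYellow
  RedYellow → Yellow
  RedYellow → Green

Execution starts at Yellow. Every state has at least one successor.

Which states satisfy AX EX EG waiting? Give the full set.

States satisfying EX EG waiting: {Green, Red, RedYellow}.
States satisfying AX EX EG waiting: {Yellow, Green}.

{Yellow, Green}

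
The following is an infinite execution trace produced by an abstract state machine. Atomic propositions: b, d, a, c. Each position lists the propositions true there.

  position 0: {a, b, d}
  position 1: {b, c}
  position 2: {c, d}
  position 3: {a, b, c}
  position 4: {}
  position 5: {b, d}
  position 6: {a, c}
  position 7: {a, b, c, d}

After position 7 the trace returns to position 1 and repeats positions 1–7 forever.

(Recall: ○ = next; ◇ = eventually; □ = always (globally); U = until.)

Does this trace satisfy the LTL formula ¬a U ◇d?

Walking from position 0: ◇d first holds at position 0, and ¬a holds at every earlier position along the way, so ¬a U ◇d holds.

Satisfied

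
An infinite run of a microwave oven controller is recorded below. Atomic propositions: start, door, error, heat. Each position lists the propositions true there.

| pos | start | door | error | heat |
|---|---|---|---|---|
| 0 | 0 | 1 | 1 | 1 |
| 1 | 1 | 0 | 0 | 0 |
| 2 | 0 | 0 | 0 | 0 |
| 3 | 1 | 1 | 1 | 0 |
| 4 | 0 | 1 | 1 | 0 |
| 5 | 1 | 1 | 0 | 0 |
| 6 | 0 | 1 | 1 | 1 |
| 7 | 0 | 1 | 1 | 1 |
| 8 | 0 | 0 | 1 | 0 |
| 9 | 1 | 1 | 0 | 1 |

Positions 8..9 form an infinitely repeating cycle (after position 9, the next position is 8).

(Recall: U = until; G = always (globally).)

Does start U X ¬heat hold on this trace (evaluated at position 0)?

Yes

Walking from position 0: X ¬heat first holds at position 0, and start holds at every earlier position along the way, so start U X ¬heat holds.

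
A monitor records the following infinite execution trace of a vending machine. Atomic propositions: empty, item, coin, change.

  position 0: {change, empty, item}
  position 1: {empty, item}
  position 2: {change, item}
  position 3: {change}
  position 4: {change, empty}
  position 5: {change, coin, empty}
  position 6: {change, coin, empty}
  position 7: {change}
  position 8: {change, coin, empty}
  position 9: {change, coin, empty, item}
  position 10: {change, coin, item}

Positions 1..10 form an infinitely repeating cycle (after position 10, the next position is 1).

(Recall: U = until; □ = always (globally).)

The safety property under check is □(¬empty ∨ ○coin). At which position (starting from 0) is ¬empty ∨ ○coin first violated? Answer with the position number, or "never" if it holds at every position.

At position 0 the labels are {change, empty, item} and the next position 1 has {empty, item}, so ¬empty ∨ ○coin is false there. This is the first violation.

0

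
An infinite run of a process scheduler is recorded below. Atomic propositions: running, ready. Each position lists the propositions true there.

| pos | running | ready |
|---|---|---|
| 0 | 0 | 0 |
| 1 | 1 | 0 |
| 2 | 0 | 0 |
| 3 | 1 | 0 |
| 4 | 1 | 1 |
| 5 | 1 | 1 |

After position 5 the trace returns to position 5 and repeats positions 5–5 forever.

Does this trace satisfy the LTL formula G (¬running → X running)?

Satisfied

¬running → X running holds at every position 0..5, and those are all positions ever visited, so G (¬running → X running) holds.
Positions where ¬running holds: 0, 2.
Check X running at each: 0→ok, 2→ok.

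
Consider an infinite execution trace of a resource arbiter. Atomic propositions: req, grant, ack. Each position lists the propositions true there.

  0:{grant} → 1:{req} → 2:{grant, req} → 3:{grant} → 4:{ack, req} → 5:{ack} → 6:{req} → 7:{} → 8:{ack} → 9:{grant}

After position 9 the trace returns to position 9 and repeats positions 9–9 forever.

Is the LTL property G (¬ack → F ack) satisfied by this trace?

No

¬ack → F ack must hold at every position from 0 onward. It fails at position 9, so G (¬ack → F ack) is false.
Positions where ¬ack holds: 0, 1, 2, 3, 6, 7, 9.
Check F ack at each: 0→ok, 1→ok, 2→ok, 3→ok, 6→ok, 7→ok, 9→fails.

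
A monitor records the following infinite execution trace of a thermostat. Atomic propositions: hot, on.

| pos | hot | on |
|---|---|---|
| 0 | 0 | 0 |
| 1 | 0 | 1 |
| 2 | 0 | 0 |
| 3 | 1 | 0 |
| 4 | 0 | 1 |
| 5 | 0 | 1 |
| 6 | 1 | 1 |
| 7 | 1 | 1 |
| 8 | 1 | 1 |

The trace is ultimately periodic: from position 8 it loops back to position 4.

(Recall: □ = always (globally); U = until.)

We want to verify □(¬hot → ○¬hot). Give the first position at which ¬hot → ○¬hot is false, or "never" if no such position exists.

2

Check ¬hot → ○¬hot at each position in order: 0 ✓, 1 ✓.
At position 2 the labels are {} and the next position 3 has {hot}, so ¬hot → ○¬hot is false there. This is the first violation.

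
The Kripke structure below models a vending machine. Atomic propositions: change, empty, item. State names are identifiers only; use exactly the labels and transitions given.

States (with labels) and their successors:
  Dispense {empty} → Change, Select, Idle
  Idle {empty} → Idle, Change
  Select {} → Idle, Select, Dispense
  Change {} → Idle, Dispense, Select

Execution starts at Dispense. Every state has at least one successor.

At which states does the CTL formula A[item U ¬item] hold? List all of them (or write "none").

States satisfying item: ∅.
States satisfying ¬item: {Dispense, Idle, Select, Change}.
States satisfying A[item U ¬item]: {Dispense, Idle, Select, Change}.

{Dispense, Idle, Select, Change}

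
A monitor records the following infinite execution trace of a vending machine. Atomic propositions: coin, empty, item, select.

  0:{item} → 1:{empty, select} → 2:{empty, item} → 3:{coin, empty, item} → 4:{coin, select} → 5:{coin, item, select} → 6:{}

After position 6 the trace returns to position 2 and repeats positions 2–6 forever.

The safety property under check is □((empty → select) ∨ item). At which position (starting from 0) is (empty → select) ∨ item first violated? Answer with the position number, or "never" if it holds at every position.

(empty → select) ∨ item holds at every position 0..6, and those are all the positions the trace ever visits, so the invariant □((empty → select) ∨ item) is never violated.

never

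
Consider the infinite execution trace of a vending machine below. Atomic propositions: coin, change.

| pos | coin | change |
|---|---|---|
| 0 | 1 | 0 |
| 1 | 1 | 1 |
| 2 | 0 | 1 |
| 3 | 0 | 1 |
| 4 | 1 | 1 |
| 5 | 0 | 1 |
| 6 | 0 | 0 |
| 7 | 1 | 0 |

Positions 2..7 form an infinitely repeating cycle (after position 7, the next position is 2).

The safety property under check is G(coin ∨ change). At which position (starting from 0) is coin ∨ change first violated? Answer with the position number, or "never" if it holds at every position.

Check coin ∨ change at each position in order: 0 ✓, 1 ✓, 2 ✓, 3 ✓, 4 ✓, 5 ✓.
At position 6 the labels are {}, so coin ∨ change is false there. This is the first violation.

6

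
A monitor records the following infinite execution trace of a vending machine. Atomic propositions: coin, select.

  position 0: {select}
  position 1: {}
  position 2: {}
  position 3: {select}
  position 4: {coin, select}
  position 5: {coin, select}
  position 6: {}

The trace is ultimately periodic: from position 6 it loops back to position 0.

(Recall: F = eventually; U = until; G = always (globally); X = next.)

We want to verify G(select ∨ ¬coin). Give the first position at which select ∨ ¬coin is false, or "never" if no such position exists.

select ∨ ¬coin holds at every position 0..6, and those are all the positions the trace ever visits, so the invariant G(select ∨ ¬coin) is never violated.

never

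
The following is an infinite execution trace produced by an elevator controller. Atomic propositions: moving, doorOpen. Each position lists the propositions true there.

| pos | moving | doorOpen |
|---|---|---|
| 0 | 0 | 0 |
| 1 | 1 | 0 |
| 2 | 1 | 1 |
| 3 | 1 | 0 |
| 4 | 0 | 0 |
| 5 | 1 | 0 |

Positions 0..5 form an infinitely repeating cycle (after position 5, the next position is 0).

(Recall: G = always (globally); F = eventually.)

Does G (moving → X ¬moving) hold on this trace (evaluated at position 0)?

No

moving → X ¬moving must hold at every position from 0 onward. It fails at position 1, so G (moving → X ¬moving) is false.
Positions where moving holds: 1, 2, 3, 5.
Check X ¬moving at each: 1→fails, 2→fails, 3→ok, 5→ok.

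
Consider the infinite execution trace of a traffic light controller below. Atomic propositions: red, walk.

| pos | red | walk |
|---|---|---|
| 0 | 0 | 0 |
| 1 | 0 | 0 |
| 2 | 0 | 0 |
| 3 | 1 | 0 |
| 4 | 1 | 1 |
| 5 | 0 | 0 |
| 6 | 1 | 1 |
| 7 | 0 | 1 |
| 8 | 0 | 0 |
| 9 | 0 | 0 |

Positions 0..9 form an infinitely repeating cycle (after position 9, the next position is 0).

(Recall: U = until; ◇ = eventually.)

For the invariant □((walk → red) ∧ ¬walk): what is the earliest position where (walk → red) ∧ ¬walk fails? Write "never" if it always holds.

4

Check (walk → red) ∧ ¬walk at each position in order: 0 ✓, 1 ✓, 2 ✓, 3 ✓.
At position 4 the labels are {red, walk}, so (walk → red) ∧ ¬walk is false there. This is the first violation.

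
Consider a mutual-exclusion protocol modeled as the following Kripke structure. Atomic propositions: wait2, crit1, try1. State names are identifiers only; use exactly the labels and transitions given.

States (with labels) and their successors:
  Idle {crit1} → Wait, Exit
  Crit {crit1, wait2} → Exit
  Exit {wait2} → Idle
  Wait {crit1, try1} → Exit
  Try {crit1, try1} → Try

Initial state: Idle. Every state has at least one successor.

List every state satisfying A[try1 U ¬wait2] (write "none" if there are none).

States satisfying try1: {Wait, Try}.
States satisfying ¬wait2: {Idle, Wait, Try}.
States satisfying A[try1 U ¬wait2]: {Idle, Wait, Try}.

{Idle, Wait, Try}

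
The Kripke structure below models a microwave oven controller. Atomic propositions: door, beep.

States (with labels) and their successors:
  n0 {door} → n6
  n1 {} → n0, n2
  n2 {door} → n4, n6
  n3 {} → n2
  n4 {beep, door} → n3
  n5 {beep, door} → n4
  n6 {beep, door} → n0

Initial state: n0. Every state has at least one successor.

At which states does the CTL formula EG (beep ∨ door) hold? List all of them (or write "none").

States satisfying beep ∨ door: {n0, n2, n4, n5, n6}.
States satisfying EG (beep ∨ door): {n0, n2, n6}.

{n0, n2, n6}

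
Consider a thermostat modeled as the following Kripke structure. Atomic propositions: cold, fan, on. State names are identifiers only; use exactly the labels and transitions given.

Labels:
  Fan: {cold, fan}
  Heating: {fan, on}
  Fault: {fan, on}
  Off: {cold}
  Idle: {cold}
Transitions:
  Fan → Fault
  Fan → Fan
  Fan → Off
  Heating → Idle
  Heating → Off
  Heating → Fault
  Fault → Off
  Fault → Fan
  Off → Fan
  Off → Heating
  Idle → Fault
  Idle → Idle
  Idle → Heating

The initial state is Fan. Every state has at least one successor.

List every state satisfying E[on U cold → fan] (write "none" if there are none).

States satisfying on: {Heating, Fault}.
States satisfying cold → fan: {Fan, Heating, Fault}.
States satisfying E[on U cold → fan]: {Fan, Heating, Fault}.

{Fan, Heating, Fault}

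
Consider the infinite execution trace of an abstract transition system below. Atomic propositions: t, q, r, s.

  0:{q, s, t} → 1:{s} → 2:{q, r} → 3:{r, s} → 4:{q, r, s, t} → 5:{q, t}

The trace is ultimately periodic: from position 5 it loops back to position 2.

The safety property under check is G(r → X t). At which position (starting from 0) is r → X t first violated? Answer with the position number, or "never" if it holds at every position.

2

Check r → X t at each position in order: 0 ✓, 1 ✓.
At position 2 the labels are {q, r} and the next position 3 has {r, s}, so r → X t is false there. This is the first violation.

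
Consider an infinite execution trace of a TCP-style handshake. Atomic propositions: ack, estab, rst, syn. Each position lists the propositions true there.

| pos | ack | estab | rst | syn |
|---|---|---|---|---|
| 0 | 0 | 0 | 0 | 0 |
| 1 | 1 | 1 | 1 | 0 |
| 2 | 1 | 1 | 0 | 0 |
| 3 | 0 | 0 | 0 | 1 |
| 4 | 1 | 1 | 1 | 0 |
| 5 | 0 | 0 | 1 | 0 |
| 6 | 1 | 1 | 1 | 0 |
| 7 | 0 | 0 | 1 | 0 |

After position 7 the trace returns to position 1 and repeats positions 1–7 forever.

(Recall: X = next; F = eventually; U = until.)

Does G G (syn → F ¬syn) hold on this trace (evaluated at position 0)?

Satisfied

G (syn → F ¬syn) holds at every position 0..7, and those are all positions ever visited, so G G (syn → F ¬syn) holds.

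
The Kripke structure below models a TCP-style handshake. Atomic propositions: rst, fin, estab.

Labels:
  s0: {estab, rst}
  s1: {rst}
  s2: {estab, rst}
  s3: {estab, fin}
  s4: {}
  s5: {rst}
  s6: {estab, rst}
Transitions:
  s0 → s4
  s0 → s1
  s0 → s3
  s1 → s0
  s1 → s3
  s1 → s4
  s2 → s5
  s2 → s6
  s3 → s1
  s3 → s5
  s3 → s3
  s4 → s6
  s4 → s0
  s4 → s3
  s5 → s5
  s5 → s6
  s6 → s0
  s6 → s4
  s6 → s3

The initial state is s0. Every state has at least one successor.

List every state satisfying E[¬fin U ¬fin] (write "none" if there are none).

States satisfying ¬fin: {s0, s1, s2, s4, s5, s6}.
States satisfying E[¬fin U ¬fin]: {s0, s1, s2, s4, s5, s6}.

{s0, s1, s2, s4, s5, s6}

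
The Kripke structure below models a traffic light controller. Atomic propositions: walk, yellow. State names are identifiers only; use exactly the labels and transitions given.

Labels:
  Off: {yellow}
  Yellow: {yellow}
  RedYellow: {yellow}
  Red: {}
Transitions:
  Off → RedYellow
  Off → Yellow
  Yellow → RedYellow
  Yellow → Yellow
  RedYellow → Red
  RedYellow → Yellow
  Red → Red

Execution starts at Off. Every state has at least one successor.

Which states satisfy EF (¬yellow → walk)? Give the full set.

States satisfying ¬yellow → walk: {Off, Yellow, RedYellow}.
States satisfying EF (¬yellow → walk): {Off, Yellow, RedYellow}.

{Off, Yellow, RedYellow}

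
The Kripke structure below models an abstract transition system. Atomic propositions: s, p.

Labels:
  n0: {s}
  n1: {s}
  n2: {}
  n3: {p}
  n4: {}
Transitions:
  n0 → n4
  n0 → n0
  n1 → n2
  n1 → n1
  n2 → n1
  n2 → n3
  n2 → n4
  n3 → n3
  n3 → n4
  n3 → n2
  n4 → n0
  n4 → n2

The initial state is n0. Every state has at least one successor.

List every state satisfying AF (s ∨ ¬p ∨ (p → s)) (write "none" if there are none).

{n0, n1, n2, n4}

States satisfying s ∨ ¬p ∨ (p → s): {n0, n1, n2, n4}.
States satisfying AF (s ∨ ¬p ∨ (p → s)): {n0, n1, n2, n4}.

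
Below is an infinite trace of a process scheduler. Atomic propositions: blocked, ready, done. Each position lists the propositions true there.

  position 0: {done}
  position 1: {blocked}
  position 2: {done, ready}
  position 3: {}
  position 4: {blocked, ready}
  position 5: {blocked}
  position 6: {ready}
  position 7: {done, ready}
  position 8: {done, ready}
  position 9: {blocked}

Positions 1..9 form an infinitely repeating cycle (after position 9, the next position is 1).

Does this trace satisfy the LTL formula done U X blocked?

Holds

Walking from position 0: X blocked first holds at position 0, and done holds at every earlier position along the way, so done U X blocked holds.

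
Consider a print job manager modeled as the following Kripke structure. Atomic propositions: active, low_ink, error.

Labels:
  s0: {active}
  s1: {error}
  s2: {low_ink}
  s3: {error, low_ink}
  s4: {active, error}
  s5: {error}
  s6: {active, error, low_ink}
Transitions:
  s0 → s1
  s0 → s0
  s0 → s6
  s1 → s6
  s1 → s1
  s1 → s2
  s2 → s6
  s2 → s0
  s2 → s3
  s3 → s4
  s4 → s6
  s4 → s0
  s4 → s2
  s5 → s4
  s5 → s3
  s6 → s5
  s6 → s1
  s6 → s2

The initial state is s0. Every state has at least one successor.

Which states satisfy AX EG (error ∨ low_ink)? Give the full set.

States satisfying EG (error ∨ low_ink): {s1, s2, s3, s4, s5, s6}.
States satisfying AX EG (error ∨ low_ink): {s1, s3, s5, s6}.

{s1, s3, s5, s6}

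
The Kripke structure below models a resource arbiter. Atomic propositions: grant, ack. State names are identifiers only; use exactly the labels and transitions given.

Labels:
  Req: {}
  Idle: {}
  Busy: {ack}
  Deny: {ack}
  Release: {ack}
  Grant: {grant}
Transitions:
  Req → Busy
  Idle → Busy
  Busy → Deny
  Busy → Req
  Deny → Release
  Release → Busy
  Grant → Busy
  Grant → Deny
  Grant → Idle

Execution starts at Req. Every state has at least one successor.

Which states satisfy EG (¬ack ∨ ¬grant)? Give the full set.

{Req, Idle, Busy, Deny, Release, Grant}

States satisfying ¬ack ∨ ¬grant: {Req, Idle, Busy, Deny, Release, Grant}.
States satisfying EG (¬ack ∨ ¬grant): {Req, Idle, Busy, Deny, Release, Grant}.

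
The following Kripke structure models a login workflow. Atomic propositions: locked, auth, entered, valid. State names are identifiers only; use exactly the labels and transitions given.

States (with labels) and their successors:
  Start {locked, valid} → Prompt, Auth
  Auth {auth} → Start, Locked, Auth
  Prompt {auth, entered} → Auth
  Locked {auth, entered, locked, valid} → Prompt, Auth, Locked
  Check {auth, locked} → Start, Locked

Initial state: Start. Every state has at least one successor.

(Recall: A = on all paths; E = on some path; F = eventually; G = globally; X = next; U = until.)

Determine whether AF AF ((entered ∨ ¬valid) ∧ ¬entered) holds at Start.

States satisfying AF ((entered ∨ ¬valid) ∧ ¬entered): {Start, Auth, Prompt, Check}.
States satisfying AF AF ((entered ∨ ¬valid) ∧ ¬entered): {Start, Auth, Prompt, Check}.
Start ∈ Sat(AF AF ((entered ∨ ¬valid) ∧ ¬entered)).

Holds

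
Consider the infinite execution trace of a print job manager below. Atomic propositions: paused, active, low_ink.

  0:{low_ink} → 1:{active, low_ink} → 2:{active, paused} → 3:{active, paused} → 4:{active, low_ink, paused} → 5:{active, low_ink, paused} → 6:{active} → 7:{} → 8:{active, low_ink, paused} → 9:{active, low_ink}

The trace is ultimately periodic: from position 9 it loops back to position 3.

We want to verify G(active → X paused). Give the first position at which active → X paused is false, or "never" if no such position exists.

5

Check active → X paused at each position in order: 0 ✓, 1 ✓, 2 ✓, 3 ✓, 4 ✓.
At position 5 the labels are {active, low_ink, paused} and the next position 6 has {active}, so active → X paused is false there. This is the first violation.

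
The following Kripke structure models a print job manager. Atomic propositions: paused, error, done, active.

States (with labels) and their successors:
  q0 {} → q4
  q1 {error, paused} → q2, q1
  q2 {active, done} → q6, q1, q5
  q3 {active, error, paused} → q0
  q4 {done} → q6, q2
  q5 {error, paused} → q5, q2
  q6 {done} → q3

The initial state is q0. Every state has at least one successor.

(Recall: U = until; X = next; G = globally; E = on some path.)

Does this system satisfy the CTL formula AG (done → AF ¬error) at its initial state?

States satisfying done → AF ¬error: {q0, q1, q2, q3, q4, q5, q6}.
States satisfying AG (done → AF ¬error): {q0, q1, q2, q3, q4, q5, q6}.
Every state reachable from q0 satisfies done → AF ¬error.
q0 ∈ Sat(AG (done → AF ¬error)).

Holds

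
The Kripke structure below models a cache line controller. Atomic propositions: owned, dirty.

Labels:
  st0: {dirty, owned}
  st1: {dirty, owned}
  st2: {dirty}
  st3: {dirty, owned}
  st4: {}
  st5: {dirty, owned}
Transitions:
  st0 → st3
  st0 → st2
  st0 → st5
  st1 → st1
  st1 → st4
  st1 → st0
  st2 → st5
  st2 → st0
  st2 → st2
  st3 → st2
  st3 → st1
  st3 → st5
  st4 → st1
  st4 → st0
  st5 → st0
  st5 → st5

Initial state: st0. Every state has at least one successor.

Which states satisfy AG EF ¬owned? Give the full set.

States satisfying EF ¬owned: {st0, st1, st2, st3, st4, st5}.
States satisfying AG EF ¬owned: {st0, st1, st2, st3, st4, st5}.

{st0, st1, st2, st3, st4, st5}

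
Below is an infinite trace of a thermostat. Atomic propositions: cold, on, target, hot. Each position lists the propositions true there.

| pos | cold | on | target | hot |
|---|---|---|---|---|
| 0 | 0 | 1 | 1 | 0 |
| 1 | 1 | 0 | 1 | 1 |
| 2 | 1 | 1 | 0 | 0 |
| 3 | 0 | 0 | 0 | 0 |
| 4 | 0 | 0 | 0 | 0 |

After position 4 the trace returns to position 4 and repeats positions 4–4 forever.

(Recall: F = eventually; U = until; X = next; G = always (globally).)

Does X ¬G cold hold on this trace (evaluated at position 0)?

Satisfied

The position after 0 is 1; ¬G cold is true there.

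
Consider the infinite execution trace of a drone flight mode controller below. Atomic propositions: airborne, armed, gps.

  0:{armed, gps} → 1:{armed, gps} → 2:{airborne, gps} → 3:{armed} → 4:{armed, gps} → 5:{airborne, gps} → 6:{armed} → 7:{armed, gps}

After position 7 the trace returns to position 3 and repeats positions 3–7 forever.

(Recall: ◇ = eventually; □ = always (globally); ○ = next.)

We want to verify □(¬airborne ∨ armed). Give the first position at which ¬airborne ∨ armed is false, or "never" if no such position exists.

Check ¬airborne ∨ armed at each position in order: 0 ✓, 1 ✓.
At position 2 the labels are {airborne, gps}, so ¬airborne ∨ armed is false there. This is the first violation.

2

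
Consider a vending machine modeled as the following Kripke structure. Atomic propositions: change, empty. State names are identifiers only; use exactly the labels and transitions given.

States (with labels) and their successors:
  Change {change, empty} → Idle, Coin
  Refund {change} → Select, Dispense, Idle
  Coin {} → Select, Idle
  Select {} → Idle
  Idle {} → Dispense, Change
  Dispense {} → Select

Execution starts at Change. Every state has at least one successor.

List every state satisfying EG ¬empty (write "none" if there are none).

{Refund, Coin, Select, Idle, Dispense}

States satisfying ¬empty: {Refund, Coin, Select, Idle, Dispense}.
States satisfying EG ¬empty: {Refund, Coin, Select, Idle, Dispense}.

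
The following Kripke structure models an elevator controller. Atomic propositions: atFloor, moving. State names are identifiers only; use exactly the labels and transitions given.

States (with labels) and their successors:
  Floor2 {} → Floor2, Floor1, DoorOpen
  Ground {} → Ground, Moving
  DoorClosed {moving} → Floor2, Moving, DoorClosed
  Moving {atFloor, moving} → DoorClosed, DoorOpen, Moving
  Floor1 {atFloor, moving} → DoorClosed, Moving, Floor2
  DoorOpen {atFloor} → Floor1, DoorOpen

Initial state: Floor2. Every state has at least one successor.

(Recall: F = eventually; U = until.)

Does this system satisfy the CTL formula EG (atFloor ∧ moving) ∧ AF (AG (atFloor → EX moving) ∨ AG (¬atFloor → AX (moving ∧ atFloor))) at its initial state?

No

States satisfying atFloor ∧ moving: {Moving, Floor1}.
States satisfying EG (atFloor ∧ moving): {Moving, Floor1}.
States satisfying EG (atFloor ∧ moving) ∧ AF (AG (atFloor → EX moving) ∨ AG (¬atFloor → AX (moving ∧ atFloor))): {Moving, Floor1}.
Floor2 ∉ Sat(EG (atFloor ∧ moving) ∧ AF (AG (atFloor → EX moving) ∨ AG (¬atFloor → AX (moving ∧ atFloor)))).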